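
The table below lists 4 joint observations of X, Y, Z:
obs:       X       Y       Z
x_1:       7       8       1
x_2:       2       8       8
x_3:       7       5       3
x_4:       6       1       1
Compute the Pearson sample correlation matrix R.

Step 1 — column means:
  mean(X) = (7 + 2 + 7 + 6) / 4 = 22/4 = 5.5
  mean(Y) = (8 + 8 + 5 + 1) / 4 = 22/4 = 5.5
  mean(Z) = (1 + 8 + 3 + 1) / 4 = 13/4 = 3.25

Step 2 — sample variances and covariances s[i,j] = (1/(n-1)) · Σ_k (x_{k,i} - mean_i) · (x_{k,j} - mean_j), with n-1 = 3:
  s[X,X] = ((1.5)·(1.5) + (-3.5)·(-3.5) + (1.5)·(1.5) + (0.5)·(0.5)) / 3 = 17/3 = 5.6667
  s[X,Y] = ((1.5)·(2.5) + (-3.5)·(2.5) + (1.5)·(-0.5) + (0.5)·(-4.5)) / 3 = -8/3 = -2.6667
  s[X,Z] = ((1.5)·(-2.25) + (-3.5)·(4.75) + (1.5)·(-0.25) + (0.5)·(-2.25)) / 3 = -21.5/3 = -7.1667
  s[Y,Y] = ((2.5)·(2.5) + (2.5)·(2.5) + (-0.5)·(-0.5) + (-4.5)·(-4.5)) / 3 = 33/3 = 11
  s[Y,Z] = ((2.5)·(-2.25) + (2.5)·(4.75) + (-0.5)·(-0.25) + (-4.5)·(-2.25)) / 3 = 16.5/3 = 5.5
  s[Z,Z] = ((-2.25)·(-2.25) + (4.75)·(4.75) + (-0.25)·(-0.25) + (-2.25)·(-2.25)) / 3 = 32.75/3 = 10.9167
  Sample standard deviations s_i = √(s[i,i]):
  s(X) = √(5.6667) = 2.3805
  s(Y) = √(11) = 3.3166
  s(Z) = √(10.9167) = 3.304

Step 3 — r_{ij} = s_{ij} / (s_i · s_j):
  r[X,X] = 1 (diagonal).
  r[X,Y] = -2.6667 / (2.3805 · 3.3166) = -2.6667 / 7.8951 = -0.3378
  r[X,Z] = -7.1667 / (2.3805 · 3.304) = -7.1667 / 7.8652 = -0.9112
  r[Y,Y] = 1 (diagonal).
  r[Y,Z] = 5.5 / (3.3166 · 3.304) = 5.5 / 10.9583 = 0.5019
  r[Z,Z] = 1 (diagonal).

R is symmetric with unit diagonal. Assembling:

R = [[1, -0.3378, -0.9112],
 [-0.3378, 1, 0.5019],
 [-0.9112, 0.5019, 1]]


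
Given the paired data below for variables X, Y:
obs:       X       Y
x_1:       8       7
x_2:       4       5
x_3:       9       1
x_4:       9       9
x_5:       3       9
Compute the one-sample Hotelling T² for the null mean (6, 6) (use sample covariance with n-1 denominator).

Step 1 — sample mean vector:
  mean(X) = (8 + 4 + 9 + 9 + 3) / 5 = 33/5 = 6.6
  mean(Y) = (7 + 5 + 1 + 9 + 9) / 5 = 31/5 = 6.2
  x̄ = (6.6, 6.2),  deviation x̄ - mu_0 = (6.6, 6.2) - (6, 6) = (0.6, 0.2).

Step 2 — sample covariance matrix, S[i,j] = (1/(n-1)) · Σ_k (x_{k,i} - mean_i) · (x_{k,j} - mean_j), divisor n-1 = 4:
  S[X,X] = ((1.4)·(1.4) + (-2.6)·(-2.6) + (2.4)·(2.4) + (2.4)·(2.4) + (-3.6)·(-3.6)) / 4 = 33.2/4 = 8.3
  S[X,Y] = ((1.4)·(0.8) + (-2.6)·(-1.2) + (2.4)·(-5.2) + (2.4)·(2.8) + (-3.6)·(2.8)) / 4 = -11.6/4 = -2.9
  S[Y,Y] = ((0.8)·(0.8) + (-1.2)·(-1.2) + (-5.2)·(-5.2) + (2.8)·(2.8) + (2.8)·(2.8)) / 4 = 44.8/4 = 11.2
  S = [[8.3, -2.9],
 [-2.9, 11.2]].

Step 3 — invert S. det(S) = 8.3·11.2 - (-2.9)² = 84.55.
  S^{-1} = (1/det) · [[d, -b], [-b, a]] = [[0.1325, 0.0343],
 [0.0343, 0.0982]].

Step 4 — quadratic form (x̄ - mu_0)^T · S^{-1} · (x̄ - mu_0):
  S^{-1} · (x̄ - mu_0) = (0.0863, 0.0402),
  (x̄ - mu_0)^T · [...] = (0.6)·(0.0863) + (0.2)·(0.0402) = 0.0598.

Step 5 — scale by n: T² = 5 · 0.0598 = 0.2992.

T² ≈ 0.2992


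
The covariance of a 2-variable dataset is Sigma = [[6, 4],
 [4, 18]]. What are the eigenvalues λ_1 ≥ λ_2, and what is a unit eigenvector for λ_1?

Step 1 — characteristic polynomial of 2×2 Sigma:
  det(Sigma - λI) = λ² - trace · λ + det = 0.
  trace = 6 + 18 = 24, det = 6·18 - (4)² = 92.
Step 2 — discriminant:
  Δ = trace² - 4·det = 576 - 368 = 208.
Step 3 — eigenvalues:
  λ = (trace ± √Δ)/2 = (24 ± 14.4222)/2,
  λ_1 = 19.2111,  λ_2 = 4.7889.

Step 4 — unit eigenvector for λ_1: solve (Sigma - λ_1 I)v = 0. First row:
  (6 - 19.2111)·v_x + (4)·v_y = 0, i.e. (-13.2111)·v_x + (4)·v_y = 0,
  so v ∝ (b, λ_1 - a) = (4, 13.2111) = u.
  ||u|| = √((4)² + (13.2111)²) = √(190.5332) ≈ 13.8034,
  v_1 = u/||u|| ≈ (0.2898, 0.9571) (||v_1|| = 1).

λ_1 = 19.2111,  λ_2 = 4.7889;  v_1 ≈ (0.2898, 0.9571)


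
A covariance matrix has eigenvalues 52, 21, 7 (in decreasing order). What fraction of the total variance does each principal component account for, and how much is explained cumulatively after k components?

Step 1 — total variance = trace(Sigma) = Σ λ_i = 52 + 21 + 7 = 80.

Step 2 — fraction explained by component i = λ_i / Σ λ:
  PC1: 52/80 = 0.65
  PC2: 21/80 = 0.2625
  PC3: 7/80 = 0.0875

Step 3 — cumulative fraction after k components = (λ_1 + ... + λ_k) / Σ λ:
  k = 1: 52/80 = 0.65
  k = 2: (52 + 21)/80 = 73/80 = 0.9125
  k = 3: (52 + 21 + 7)/80 = 80/80 = 1

Summary (fraction, with percent):

explained: PC1 0.65 (65%), PC2 0.2625 (26.25%), PC3 0.0875 (8.75%);  cumulative: 0.65, 0.9125, 1


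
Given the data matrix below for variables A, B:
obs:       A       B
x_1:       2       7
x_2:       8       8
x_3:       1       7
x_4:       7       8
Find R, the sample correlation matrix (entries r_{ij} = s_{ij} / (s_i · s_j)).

Step 1 — column means:
  mean(A) = (2 + 8 + 1 + 7) / 4 = 18/4 = 4.5
  mean(B) = (7 + 8 + 7 + 8) / 4 = 30/4 = 7.5

Step 2 — sample variances and covariances s[i,j] = (1/(n-1)) · Σ_k (x_{k,i} - mean_i) · (x_{k,j} - mean_j), with n-1 = 3:
  s[A,A] = ((-2.5)·(-2.5) + (3.5)·(3.5) + (-3.5)·(-3.5) + (2.5)·(2.5)) / 3 = 37/3 = 12.3333
  s[A,B] = ((-2.5)·(-0.5) + (3.5)·(0.5) + (-3.5)·(-0.5) + (2.5)·(0.5)) / 3 = 6/3 = 2
  s[B,B] = ((-0.5)·(-0.5) + (0.5)·(0.5) + (-0.5)·(-0.5) + (0.5)·(0.5)) / 3 = 1/3 = 0.3333
  Sample standard deviations s_i = √(s[i,i]):
  s(A) = √(12.3333) = 3.5119
  s(B) = √(0.3333) = 0.5774

Step 3 — r_{ij} = s_{ij} / (s_i · s_j):
  r[A,A] = 1 (diagonal).
  r[A,B] = 2 / (3.5119 · 0.5774) = 2 / 2.0276 = 0.9864
  r[B,B] = 1 (diagonal).

R is symmetric with unit diagonal. Assembling:

R = [[1, 0.9864],
 [0.9864, 1]]


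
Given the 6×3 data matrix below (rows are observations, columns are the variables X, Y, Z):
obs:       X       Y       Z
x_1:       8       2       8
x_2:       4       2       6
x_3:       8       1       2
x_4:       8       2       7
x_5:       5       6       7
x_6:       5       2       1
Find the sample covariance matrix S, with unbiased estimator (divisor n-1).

Step 1 — column means:
  mean(X) = (8 + 4 + 8 + 8 + 5 + 5) / 6 = 38/6 = 6.3333
  mean(Y) = (2 + 2 + 1 + 2 + 6 + 2) / 6 = 15/6 = 2.5
  mean(Z) = (8 + 6 + 2 + 7 + 7 + 1) / 6 = 31/6 = 5.1667

Step 2 — sample covariance S[i,j] = (1/(n-1)) · Σ_k (x_{k,i} - mean_i) · (x_{k,j} - mean_j), with n-1 = 5.
  S[X,X] = ((1.6667)·(1.6667) + (-2.3333)·(-2.3333) + (1.6667)·(1.6667) + (1.6667)·(1.6667) + (-1.3333)·(-1.3333) + (-1.3333)·(-1.3333)) / 5 = 17.3333/5 = 3.4667
  S[X,Y] = ((1.6667)·(-0.5) + (-2.3333)·(-0.5) + (1.6667)·(-1.5) + (1.6667)·(-0.5) + (-1.3333)·(3.5) + (-1.3333)·(-0.5)) / 5 = -7/5 = -1.4
  S[X,Z] = ((1.6667)·(2.8333) + (-2.3333)·(0.8333) + (1.6667)·(-3.1667) + (1.6667)·(1.8333) + (-1.3333)·(1.8333) + (-1.3333)·(-4.1667)) / 5 = 3.6667/5 = 0.7333
  S[Y,Y] = ((-0.5)·(-0.5) + (-0.5)·(-0.5) + (-1.5)·(-1.5) + (-0.5)·(-0.5) + (3.5)·(3.5) + (-0.5)·(-0.5)) / 5 = 15.5/5 = 3.1
  S[Y,Z] = ((-0.5)·(2.8333) + (-0.5)·(0.8333) + (-1.5)·(-3.1667) + (-0.5)·(1.8333) + (3.5)·(1.8333) + (-0.5)·(-4.1667)) / 5 = 10.5/5 = 2.1
  S[Z,Z] = ((2.8333)·(2.8333) + (0.8333)·(0.8333) + (-3.1667)·(-3.1667) + (1.8333)·(1.8333) + (1.8333)·(1.8333) + (-4.1667)·(-4.1667)) / 5 = 42.8333/5 = 8.5667

S is symmetric (S[j,i] = S[i,j]). Assembling:

S = [[3.4667, -1.4, 0.7333],
 [-1.4, 3.1, 2.1],
 [0.7333, 2.1, 8.5667]]


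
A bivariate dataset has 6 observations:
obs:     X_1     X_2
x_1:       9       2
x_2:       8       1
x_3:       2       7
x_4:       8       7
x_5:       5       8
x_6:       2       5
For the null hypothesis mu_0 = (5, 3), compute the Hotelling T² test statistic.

Step 1 — sample mean vector:
  mean(X_1) = (9 + 8 + 2 + 8 + 5 + 2) / 6 = 34/6 = 5.6667
  mean(X_2) = (2 + 1 + 7 + 7 + 8 + 5) / 6 = 30/6 = 5
  x̄ = (5.6667, 5),  deviation x̄ - mu_0 = (5.6667, 5) - (5, 3) = (0.6667, 2).

Step 2 — sample covariance matrix, S[i,j] = (1/(n-1)) · Σ_k (x_{k,i} - mean_i) · (x_{k,j} - mean_j), divisor n-1 = 5:
  S[X_1,X_1] = ((3.3333)·(3.3333) + (2.3333)·(2.3333) + (-3.6667)·(-3.6667) + (2.3333)·(2.3333) + (-0.6667)·(-0.6667) + (-3.6667)·(-3.6667)) / 5 = 49.3333/5 = 9.8667
  S[X_1,X_2] = ((3.3333)·(-3) + (2.3333)·(-4) + (-3.6667)·(2) + (2.3333)·(2) + (-0.6667)·(3) + (-3.6667)·(0)) / 5 = -24/5 = -4.8
  S[X_2,X_2] = ((-3)·(-3) + (-4)·(-4) + (2)·(2) + (2)·(2) + (3)·(3) + (0)·(0)) / 5 = 42/5 = 8.4
  S = [[9.8667, -4.8],
 [-4.8, 8.4]].

Step 3 — invert S. det(S) = 9.8667·8.4 - (-4.8)² = 59.84.
  S^{-1} = (1/det) · [[d, -b], [-b, a]] = [[0.1404, 0.0802],
 [0.0802, 0.1649]].

Step 4 — quadratic form (x̄ - mu_0)^T · S^{-1} · (x̄ - mu_0):
  S^{-1} · (x̄ - mu_0) = (0.254, 0.3832),
  (x̄ - mu_0)^T · [...] = (0.6667)·(0.254) + (2)·(0.3832) = 0.9358.

Step 5 — scale by n: T² = 6 · 0.9358 = 5.615.

T² ≈ 5.615


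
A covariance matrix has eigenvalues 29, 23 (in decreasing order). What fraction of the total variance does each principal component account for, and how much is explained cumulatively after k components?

Step 1 — total variance = trace(Sigma) = Σ λ_i = 29 + 23 = 52.

Step 2 — fraction explained by component i = λ_i / Σ λ:
  PC1: 29/52 = 0.5577
  PC2: 23/52 = 0.4423

Step 3 — cumulative fraction after k components = (λ_1 + ... + λ_k) / Σ λ:
  k = 1: 29/52 = 0.5577
  k = 2: (29 + 23)/52 = 52/52 = 1

Summary (fraction, with percent):

explained: PC1 0.5577 (55.77%), PC2 0.4423 (44.23%);  cumulative: 0.5577, 1


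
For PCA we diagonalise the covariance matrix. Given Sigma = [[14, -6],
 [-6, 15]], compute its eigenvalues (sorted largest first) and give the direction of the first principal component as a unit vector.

Step 1 — characteristic polynomial of 2×2 Sigma:
  det(Sigma - λI) = λ² - trace · λ + det = 0.
  trace = 14 + 15 = 29, det = 14·15 - (-6)² = 174.
Step 2 — discriminant:
  Δ = trace² - 4·det = 841 - 696 = 145.
Step 3 — eigenvalues:
  λ = (trace ± √Δ)/2 = (29 ± 12.0416)/2,
  λ_1 = 20.5208,  λ_2 = 8.4792.

Step 4 — unit eigenvector for λ_1: solve (Sigma - λ_1 I)v = 0. First row:
  (14 - 20.5208)·v_x + (-6)·v_y = 0, i.e. (-6.5208)·v_x + (-6)·v_y = 0,
  so v ∝ (b, λ_1 - a) = (-6, 6.5208); multiply by -1 so the first entry is positive: u = (6, -6.5208).
  ||u|| = √((6)² + (-6.5208)²) = √(78.5208) ≈ 8.8612,
  v_1 = u/||u|| ≈ (0.6771, -0.7359) (||v_1|| = 1).

λ_1 = 20.5208,  λ_2 = 8.4792;  v_1 ≈ (0.6771, -0.7359)


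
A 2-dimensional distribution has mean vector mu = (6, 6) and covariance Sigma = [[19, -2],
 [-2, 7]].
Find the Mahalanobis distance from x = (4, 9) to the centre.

Step 1 — centre the observation: (x - mu) = (-2, 3).

Step 2 — invert Sigma. det(Sigma) = 19·7 - (-2)² = 129.
  Sigma^{-1} = (1/det) · [[d, -b], [-b, a]] = [[0.0543, 0.0155],
 [0.0155, 0.1473]].

Step 3 — form the quadratic (x - mu)^T · Sigma^{-1} · (x - mu):
  Sigma^{-1} · (x - mu) = (-0.062, 0.4109).
  (x - mu)^T · [Sigma^{-1} · (x - mu)] = (-2)·(-0.062) + (3)·(0.4109) = 1.3566.

Step 4 — take square root: d = √(1.3566) ≈ 1.1647.

d(x, mu) = √(1.3566) ≈ 1.1647


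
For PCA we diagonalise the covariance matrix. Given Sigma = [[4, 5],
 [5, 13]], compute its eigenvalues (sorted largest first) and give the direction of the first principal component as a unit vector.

Step 1 — characteristic polynomial of 2×2 Sigma:
  det(Sigma - λI) = λ² - trace · λ + det = 0.
  trace = 4 + 13 = 17, det = 4·13 - (5)² = 27.
Step 2 — discriminant:
  Δ = trace² - 4·det = 289 - 108 = 181.
Step 3 — eigenvalues:
  λ = (trace ± √Δ)/2 = (17 ± 13.4536)/2,
  λ_1 = 15.2268,  λ_2 = 1.7732.

Step 4 — unit eigenvector for λ_1: solve (Sigma - λ_1 I)v = 0. First row:
  (4 - 15.2268)·v_x + (5)·v_y = 0, i.e. (-11.2268)·v_x + (5)·v_y = 0,
  so v ∝ (b, λ_1 - a) = (5, 11.2268) = u.
  ||u|| = √((5)² + (11.2268)²) = √(151.0413) ≈ 12.2899,
  v_1 = u/||u|| ≈ (0.4068, 0.9135) (||v_1|| = 1).

λ_1 = 15.2268,  λ_2 = 1.7732;  v_1 ≈ (0.4068, 0.9135)


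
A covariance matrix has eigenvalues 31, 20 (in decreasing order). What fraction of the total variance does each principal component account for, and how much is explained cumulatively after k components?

Step 1 — total variance = trace(Sigma) = Σ λ_i = 31 + 20 = 51.

Step 2 — fraction explained by component i = λ_i / Σ λ:
  PC1: 31/51 = 0.6078
  PC2: 20/51 = 0.3922

Step 3 — cumulative fraction after k components = (λ_1 + ... + λ_k) / Σ λ:
  k = 1: 31/51 = 0.6078
  k = 2: (31 + 20)/51 = 51/51 = 1

Summary (fraction, with percent):

explained: PC1 0.6078 (60.78%), PC2 0.3922 (39.22%);  cumulative: 0.6078, 1


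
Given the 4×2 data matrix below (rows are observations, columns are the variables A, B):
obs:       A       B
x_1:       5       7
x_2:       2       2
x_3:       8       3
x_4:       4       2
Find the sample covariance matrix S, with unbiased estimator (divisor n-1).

Step 1 — column means:
  mean(A) = (5 + 2 + 8 + 4) / 4 = 19/4 = 4.75
  mean(B) = (7 + 2 + 3 + 2) / 4 = 14/4 = 3.5

Step 2 — sample covariance S[i,j] = (1/(n-1)) · Σ_k (x_{k,i} - mean_i) · (x_{k,j} - mean_j), with n-1 = 3.
  S[A,A] = ((0.25)·(0.25) + (-2.75)·(-2.75) + (3.25)·(3.25) + (-0.75)·(-0.75)) / 3 = 18.75/3 = 6.25
  S[A,B] = ((0.25)·(3.5) + (-2.75)·(-1.5) + (3.25)·(-0.5) + (-0.75)·(-1.5)) / 3 = 4.5/3 = 1.5
  S[B,B] = ((3.5)·(3.5) + (-1.5)·(-1.5) + (-0.5)·(-0.5) + (-1.5)·(-1.5)) / 3 = 17/3 = 5.6667

S is symmetric (S[j,i] = S[i,j]). Assembling:

S = [[6.25, 1.5],
 [1.5, 5.6667]]


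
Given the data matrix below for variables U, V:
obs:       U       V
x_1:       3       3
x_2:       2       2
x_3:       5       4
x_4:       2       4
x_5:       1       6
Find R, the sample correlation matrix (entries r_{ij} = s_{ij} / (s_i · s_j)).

Step 1 — column means:
  mean(U) = (3 + 2 + 5 + 2 + 1) / 5 = 13/5 = 2.6
  mean(V) = (3 + 2 + 4 + 4 + 6) / 5 = 19/5 = 3.8

Step 2 — sample variances and covariances s[i,j] = (1/(n-1)) · Σ_k (x_{k,i} - mean_i) · (x_{k,j} - mean_j), with n-1 = 4:
  s[U,U] = ((0.4)·(0.4) + (-0.6)·(-0.6) + (2.4)·(2.4) + (-0.6)·(-0.6) + (-1.6)·(-1.6)) / 4 = 9.2/4 = 2.3
  s[U,V] = ((0.4)·(-0.8) + (-0.6)·(-1.8) + (2.4)·(0.2) + (-0.6)·(0.2) + (-1.6)·(2.2)) / 4 = -2.4/4 = -0.6
  s[V,V] = ((-0.8)·(-0.8) + (-1.8)·(-1.8) + (0.2)·(0.2) + (0.2)·(0.2) + (2.2)·(2.2)) / 4 = 8.8/4 = 2.2
  Sample standard deviations s_i = √(s[i,i]):
  s(U) = √(2.3) = 1.5166
  s(V) = √(2.2) = 1.4832

Step 3 — r_{ij} = s_{ij} / (s_i · s_j):
  r[U,U] = 1 (diagonal).
  r[U,V] = -0.6 / (1.5166 · 1.4832) = -0.6 / 2.2494 = -0.2667
  r[V,V] = 1 (diagonal).

R is symmetric with unit diagonal. Assembling:

R = [[1, -0.2667],
 [-0.2667, 1]]


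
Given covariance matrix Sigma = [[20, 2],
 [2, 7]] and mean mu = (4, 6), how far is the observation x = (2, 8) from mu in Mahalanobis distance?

Step 1 — centre the observation: (x - mu) = (-2, 2).

Step 2 — invert Sigma. det(Sigma) = 20·7 - (2)² = 136.
  Sigma^{-1} = (1/det) · [[d, -b], [-b, a]] = [[0.0515, -0.0147],
 [-0.0147, 0.1471]].

Step 3 — form the quadratic (x - mu)^T · Sigma^{-1} · (x - mu):
  Sigma^{-1} · (x - mu) = (-0.1324, 0.3235).
  (x - mu)^T · [Sigma^{-1} · (x - mu)] = (-2)·(-0.1324) + (2)·(0.3235) = 0.9118.

Step 4 — take square root: d = √(0.9118) ≈ 0.9549.

d(x, mu) = √(0.9118) ≈ 0.9549


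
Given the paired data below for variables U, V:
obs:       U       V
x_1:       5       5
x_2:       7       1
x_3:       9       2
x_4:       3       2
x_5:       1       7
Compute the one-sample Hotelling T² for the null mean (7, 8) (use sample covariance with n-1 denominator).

Step 1 — sample mean vector:
  mean(U) = (5 + 7 + 9 + 3 + 1) / 5 = 25/5 = 5
  mean(V) = (5 + 1 + 2 + 2 + 7) / 5 = 17/5 = 3.4
  x̄ = (5, 3.4),  deviation x̄ - mu_0 = (5, 3.4) - (7, 8) = (-2, -4.6).

Step 2 — sample covariance matrix, S[i,j] = (1/(n-1)) · Σ_k (x_{k,i} - mean_i) · (x_{k,j} - mean_j), divisor n-1 = 4:
  S[U,U] = ((0)·(0) + (2)·(2) + (4)·(4) + (-2)·(-2) + (-4)·(-4)) / 4 = 40/4 = 10
  S[U,V] = ((0)·(1.6) + (2)·(-2.4) + (4)·(-1.4) + (-2)·(-1.4) + (-4)·(3.6)) / 4 = -22/4 = -5.5
  S[V,V] = ((1.6)·(1.6) + (-2.4)·(-2.4) + (-1.4)·(-1.4) + (-1.4)·(-1.4) + (3.6)·(3.6)) / 4 = 25.2/4 = 6.3
  S = [[10, -5.5],
 [-5.5, 6.3]].

Step 3 — invert S. det(S) = 10·6.3 - (-5.5)² = 32.75.
  S^{-1} = (1/det) · [[d, -b], [-b, a]] = [[0.1924, 0.1679],
 [0.1679, 0.3053]].

Step 4 — quadratic form (x̄ - mu_0)^T · S^{-1} · (x̄ - mu_0):
  S^{-1} · (x̄ - mu_0) = (-1.1573, -1.7405),
  (x̄ - mu_0)^T · [...] = (-2)·(-1.1573) + (-4.6)·(-1.7405) = 10.3206.

Step 5 — scale by n: T² = 5 · 10.3206 = 51.6031.

T² ≈ 51.6031


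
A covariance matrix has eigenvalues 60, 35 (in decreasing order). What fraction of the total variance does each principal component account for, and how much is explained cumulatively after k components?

Step 1 — total variance = trace(Sigma) = Σ λ_i = 60 + 35 = 95.

Step 2 — fraction explained by component i = λ_i / Σ λ:
  PC1: 60/95 = 0.6316
  PC2: 35/95 = 0.3684

Step 3 — cumulative fraction after k components = (λ_1 + ... + λ_k) / Σ λ:
  k = 1: 60/95 = 0.6316
  k = 2: (60 + 35)/95 = 95/95 = 1

Summary (fraction, with percent):

explained: PC1 0.6316 (63.16%), PC2 0.3684 (36.84%);  cumulative: 0.6316, 1


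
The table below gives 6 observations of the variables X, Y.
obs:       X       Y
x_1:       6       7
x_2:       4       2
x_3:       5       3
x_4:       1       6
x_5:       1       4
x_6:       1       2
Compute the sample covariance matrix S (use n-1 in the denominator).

Step 1 — column means:
  mean(X) = (6 + 4 + 5 + 1 + 1 + 1) / 6 = 18/6 = 3
  mean(Y) = (7 + 2 + 3 + 6 + 4 + 2) / 6 = 24/6 = 4

Step 2 — sample covariance S[i,j] = (1/(n-1)) · Σ_k (x_{k,i} - mean_i) · (x_{k,j} - mean_j), with n-1 = 5.
  S[X,X] = ((3)·(3) + (1)·(1) + (2)·(2) + (-2)·(-2) + (-2)·(-2) + (-2)·(-2)) / 5 = 26/5 = 5.2
  S[X,Y] = ((3)·(3) + (1)·(-2) + (2)·(-1) + (-2)·(2) + (-2)·(0) + (-2)·(-2)) / 5 = 5/5 = 1
  S[Y,Y] = ((3)·(3) + (-2)·(-2) + (-1)·(-1) + (2)·(2) + (0)·(0) + (-2)·(-2)) / 5 = 22/5 = 4.4

S is symmetric (S[j,i] = S[i,j]). Assembling:

S = [[5.2, 1],
 [1, 4.4]]


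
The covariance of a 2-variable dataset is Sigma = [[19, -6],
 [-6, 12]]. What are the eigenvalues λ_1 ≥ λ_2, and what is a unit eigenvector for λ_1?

Step 1 — characteristic polynomial of 2×2 Sigma:
  det(Sigma - λI) = λ² - trace · λ + det = 0.
  trace = 19 + 12 = 31, det = 19·12 - (-6)² = 192.
Step 2 — discriminant:
  Δ = trace² - 4·det = 961 - 768 = 193.
Step 3 — eigenvalues:
  λ = (trace ± √Δ)/2 = (31 ± 13.8924)/2,
  λ_1 = 22.4462,  λ_2 = 8.5538.

Step 4 — unit eigenvector for λ_1: solve (Sigma - λ_1 I)v = 0. First row:
  (19 - 22.4462)·v_x + (-6)·v_y = 0, i.e. (-3.4462)·v_x + (-6)·v_y = 0,
  so v ∝ (b, λ_1 - a) = (-6, 3.4462); multiply by -1 so the first entry is positive: u = (6, -3.4462).
  ||u|| = √((6)² + (-3.4462)²) = √(47.8764) ≈ 6.9193,
  v_1 = u/||u|| ≈ (0.8671, -0.4981) (||v_1|| = 1).

λ_1 = 22.4462,  λ_2 = 8.5538;  v_1 ≈ (0.8671, -0.4981)


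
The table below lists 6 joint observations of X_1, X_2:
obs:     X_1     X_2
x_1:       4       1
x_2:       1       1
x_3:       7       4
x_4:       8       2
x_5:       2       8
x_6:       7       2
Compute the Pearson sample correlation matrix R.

Step 1 — column means:
  mean(X_1) = (4 + 1 + 7 + 8 + 2 + 7) / 6 = 29/6 = 4.8333
  mean(X_2) = (1 + 1 + 4 + 2 + 8 + 2) / 6 = 18/6 = 3

Step 2 — sample variances and covariances s[i,j] = (1/(n-1)) · Σ_k (x_{k,i} - mean_i) · (x_{k,j} - mean_j), with n-1 = 5:
  s[X_1,X_1] = ((-0.8333)·(-0.8333) + (-3.8333)·(-3.8333) + (2.1667)·(2.1667) + (3.1667)·(3.1667) + (-2.8333)·(-2.8333) + (2.1667)·(2.1667)) / 5 = 42.8333/5 = 8.5667
  s[X_1,X_2] = ((-0.8333)·(-2) + (-3.8333)·(-2) + (2.1667)·(1) + (3.1667)·(-1) + (-2.8333)·(5) + (2.1667)·(-1)) / 5 = -8/5 = -1.6
  s[X_2,X_2] = ((-2)·(-2) + (-2)·(-2) + (1)·(1) + (-1)·(-1) + (5)·(5) + (-1)·(-1)) / 5 = 36/5 = 7.2
  Sample standard deviations s_i = √(s[i,i]):
  s(X_1) = √(8.5667) = 2.9269
  s(X_2) = √(7.2) = 2.6833

Step 3 — r_{ij} = s_{ij} / (s_i · s_j):
  r[X_1,X_1] = 1 (diagonal).
  r[X_1,X_2] = -1.6 / (2.9269 · 2.6833) = -1.6 / 7.8537 = -0.2037
  r[X_2,X_2] = 1 (diagonal).

R is symmetric with unit diagonal. Assembling:

R = [[1, -0.2037],
 [-0.2037, 1]]


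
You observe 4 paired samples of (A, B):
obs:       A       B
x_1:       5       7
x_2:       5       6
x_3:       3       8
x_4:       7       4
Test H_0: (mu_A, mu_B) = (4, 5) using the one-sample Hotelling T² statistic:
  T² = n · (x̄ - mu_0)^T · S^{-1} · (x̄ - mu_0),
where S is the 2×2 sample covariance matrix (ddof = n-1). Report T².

Step 1 — sample mean vector:
  mean(A) = (5 + 5 + 3 + 7) / 4 = 20/4 = 5
  mean(B) = (7 + 6 + 8 + 4) / 4 = 25/4 = 6.25
  x̄ = (5, 6.25),  deviation x̄ - mu_0 = (5, 6.25) - (4, 5) = (1, 1.25).

Step 2 — sample covariance matrix, S[i,j] = (1/(n-1)) · Σ_k (x_{k,i} - mean_i) · (x_{k,j} - mean_j), divisor n-1 = 3:
  S[A,A] = ((0)·(0) + (0)·(0) + (-2)·(-2) + (2)·(2)) / 3 = 8/3 = 2.6667
  S[A,B] = ((0)·(0.75) + (0)·(-0.25) + (-2)·(1.75) + (2)·(-2.25)) / 3 = -8/3 = -2.6667
  S[B,B] = ((0.75)·(0.75) + (-0.25)·(-0.25) + (1.75)·(1.75) + (-2.25)·(-2.25)) / 3 = 8.75/3 = 2.9167
  S = [[2.6667, -2.6667],
 [-2.6667, 2.9167]].

Step 3 — invert S. det(S) = 2.6667·2.9167 - (-2.6667)² = 0.6667.
  S^{-1} = (1/det) · [[d, -b], [-b, a]] = [[4.375, 4],
 [4, 4]].

Step 4 — quadratic form (x̄ - mu_0)^T · S^{-1} · (x̄ - mu_0):
  S^{-1} · (x̄ - mu_0) = (9.375, 9),
  (x̄ - mu_0)^T · [...] = (1)·(9.375) + (1.25)·(9) = 20.625.

Step 5 — scale by n: T² = 4 · 20.625 = 82.5.

T² ≈ 82.5


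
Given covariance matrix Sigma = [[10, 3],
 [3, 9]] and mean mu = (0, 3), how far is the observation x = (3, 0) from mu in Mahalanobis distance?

Step 1 — centre the observation: (x - mu) = (3, -3).

Step 2 — invert Sigma. det(Sigma) = 10·9 - (3)² = 81.
  Sigma^{-1} = (1/det) · [[d, -b], [-b, a]] = [[0.1111, -0.037],
 [-0.037, 0.1235]].

Step 3 — form the quadratic (x - mu)^T · Sigma^{-1} · (x - mu):
  Sigma^{-1} · (x - mu) = (0.4444, -0.4815).
  (x - mu)^T · [Sigma^{-1} · (x - mu)] = (3)·(0.4444) + (-3)·(-0.4815) = 2.7778.

Step 4 — take square root: d = √(2.7778) ≈ 1.6667.

d(x, mu) = √(2.7778) ≈ 1.6667


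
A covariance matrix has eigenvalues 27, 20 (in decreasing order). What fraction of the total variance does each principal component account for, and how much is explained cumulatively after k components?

Step 1 — total variance = trace(Sigma) = Σ λ_i = 27 + 20 = 47.

Step 2 — fraction explained by component i = λ_i / Σ λ:
  PC1: 27/47 = 0.5745
  PC2: 20/47 = 0.4255

Step 3 — cumulative fraction after k components = (λ_1 + ... + λ_k) / Σ λ:
  k = 1: 27/47 = 0.5745
  k = 2: (27 + 20)/47 = 47/47 = 1

Summary (fraction, with percent):

explained: PC1 0.5745 (57.45%), PC2 0.4255 (42.55%);  cumulative: 0.5745, 1


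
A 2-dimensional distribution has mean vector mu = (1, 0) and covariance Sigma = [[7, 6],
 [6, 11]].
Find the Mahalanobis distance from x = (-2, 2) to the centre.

Step 1 — centre the observation: (x - mu) = (-3, 2).

Step 2 — invert Sigma. det(Sigma) = 7·11 - (6)² = 41.
  Sigma^{-1} = (1/det) · [[d, -b], [-b, a]] = [[0.2683, -0.1463],
 [-0.1463, 0.1707]].

Step 3 — form the quadratic (x - mu)^T · Sigma^{-1} · (x - mu):
  Sigma^{-1} · (x - mu) = (-1.0976, 0.7805).
  (x - mu)^T · [Sigma^{-1} · (x - mu)] = (-3)·(-1.0976) + (2)·(0.7805) = 4.8537.

Step 4 — take square root: d = √(4.8537) ≈ 2.2031.

d(x, mu) = √(4.8537) ≈ 2.2031


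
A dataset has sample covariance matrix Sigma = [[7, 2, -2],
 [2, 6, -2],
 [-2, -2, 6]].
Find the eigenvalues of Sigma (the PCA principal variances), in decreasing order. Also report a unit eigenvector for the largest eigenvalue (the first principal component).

Step 1 — characteristic polynomial p(λ) = det(λI - Sigma) = λ³ - tr·λ² + c_1·λ - det, where tr = trace, c_1 = sum of the principal 2×2 minors, det = det(Sigma):
  tr = 7 + 6 + 6 = 19,
  c_1 = (7·6 - (2)²) + (7·6 - (-2)²) + (6·6 - (-2)²) = 38 + 38 + 32 = 108,
  det = 7·(6·6 - (-2)²) - (2)·((2)·6 - (-2)·(-2)) + (-2)·((2)·(-2) - 6·(-2)) = 7·(32) - (2)·(8) + (-2)·(8) = 192.
  So p(λ) = λ³ - 19λ² + 108λ - 192.
Step 2 — look for an integer root (rational root theorem: any rational root is an integer divisor of 192). Testing λ = 4:
  p(4) = 64 - 304 + 432 - 192 = 0  ✓
  Dividing out (λ - 4): p(λ) = (λ - 4)(λ² - 15λ + 48).
Step 3 — remaining eigenvalues from the quadratic λ² - 15λ + 48 = 0:
  Δ = 15² - 4·48 = 225 - 192 = 33,  λ = (15 ± √33)/2 = (15 ± 5.7446)/2 ≈ 10.3723 or 4.6277.
  Sorted: λ_1 = 10.3723,  λ_2 = 4.6277,  λ_3 = 4  (check: sum = 19 = tr ✓).

Step 4 — unit eigenvector for λ_1 ≈ 10.3723: v spans the null space of (Sigma - λ_1 I), whose rows are
  r_1 = (-3.3723, 2, -2),  r_2 = (2, -4.3723, -2),  r_3 = (-2, -2, -4.3723).
  v is orthogonal to every row, so take v ∝ r_1 × r_2 = ((2)·(-2) - (-2)·(-4.3723), (-2)·(2) - (-3.3723)·(-2), (-3.3723)·(-4.3723) - (2)·(2)) ≈ (-12.7446, -10.7446, 10.7446).
  Rescale (multiply by -1 so the first nonzero entry is positive): u = (12.7446, 10.7446, -10.7446).
  ||u|| = √((12.7446)² + (10.7446)² + (-10.7446)²) = √(393.3151) ≈ 19.8322,  v_1 = u/||u|| ≈ (0.6426, 0.5418, -0.5418) (||v_1|| = 1).

λ_1 = 10.3723,  λ_2 = 4.6277,  λ_3 = 4;  v_1 ≈ (0.6426, 0.5418, -0.5418)


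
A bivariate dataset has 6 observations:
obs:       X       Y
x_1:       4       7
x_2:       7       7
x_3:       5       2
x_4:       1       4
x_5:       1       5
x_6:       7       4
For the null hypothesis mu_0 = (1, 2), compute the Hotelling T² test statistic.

Step 1 — sample mean vector:
  mean(X) = (4 + 7 + 5 + 1 + 1 + 7) / 6 = 25/6 = 4.1667
  mean(Y) = (7 + 7 + 2 + 4 + 5 + 4) / 6 = 29/6 = 4.8333
  x̄ = (4.1667, 4.8333),  deviation x̄ - mu_0 = (4.1667, 4.8333) - (1, 2) = (3.1667, 2.8333).

Step 2 — sample covariance matrix, S[i,j] = (1/(n-1)) · Σ_k (x_{k,i} - mean_i) · (x_{k,j} - mean_j), divisor n-1 = 5:
  S[X,X] = ((-0.1667)·(-0.1667) + (2.8333)·(2.8333) + (0.8333)·(0.8333) + (-3.1667)·(-3.1667) + (-3.1667)·(-3.1667) + (2.8333)·(2.8333)) / 5 = 36.8333/5 = 7.3667
  S[X,Y] = ((-0.1667)·(2.1667) + (2.8333)·(2.1667) + (0.8333)·(-2.8333) + (-3.1667)·(-0.8333) + (-3.1667)·(0.1667) + (2.8333)·(-0.8333)) / 5 = 3.1667/5 = 0.6333
  S[Y,Y] = ((2.1667)·(2.1667) + (2.1667)·(2.1667) + (-2.8333)·(-2.8333) + (-0.8333)·(-0.8333) + (0.1667)·(0.1667) + (-0.8333)·(-0.8333)) / 5 = 18.8333/5 = 3.7667
  S = [[7.3667, 0.6333],
 [0.6333, 3.7667]].

Step 3 — invert S. det(S) = 7.3667·3.7667 - (0.6333)² = 27.3467.
  S^{-1} = (1/det) · [[d, -b], [-b, a]] = [[0.1377, -0.0232],
 [-0.0232, 0.2694]].

Step 4 — quadratic form (x̄ - mu_0)^T · S^{-1} · (x̄ - mu_0):
  S^{-1} · (x̄ - mu_0) = (0.3706, 0.6899),
  (x̄ - mu_0)^T · [...] = (3.1667)·(0.3706) + (2.8333)·(0.6899) = 3.1281.

Step 5 — scale by n: T² = 6 · 3.1281 = 18.7689.

T² ≈ 18.7689


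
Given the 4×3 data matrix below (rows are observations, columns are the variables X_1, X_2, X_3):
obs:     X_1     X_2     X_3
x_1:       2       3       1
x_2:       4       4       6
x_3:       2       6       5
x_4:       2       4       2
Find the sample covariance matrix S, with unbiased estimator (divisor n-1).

Step 1 — column means:
  mean(X_1) = (2 + 4 + 2 + 2) / 4 = 10/4 = 2.5
  mean(X_2) = (3 + 4 + 6 + 4) / 4 = 17/4 = 4.25
  mean(X_3) = (1 + 6 + 5 + 2) / 4 = 14/4 = 3.5

Step 2 — sample covariance S[i,j] = (1/(n-1)) · Σ_k (x_{k,i} - mean_i) · (x_{k,j} - mean_j), with n-1 = 3.
  S[X_1,X_1] = ((-0.5)·(-0.5) + (1.5)·(1.5) + (-0.5)·(-0.5) + (-0.5)·(-0.5)) / 3 = 3/3 = 1
  S[X_1,X_2] = ((-0.5)·(-1.25) + (1.5)·(-0.25) + (-0.5)·(1.75) + (-0.5)·(-0.25)) / 3 = -0.5/3 = -0.1667
  S[X_1,X_3] = ((-0.5)·(-2.5) + (1.5)·(2.5) + (-0.5)·(1.5) + (-0.5)·(-1.5)) / 3 = 5/3 = 1.6667
  S[X_2,X_2] = ((-1.25)·(-1.25) + (-0.25)·(-0.25) + (1.75)·(1.75) + (-0.25)·(-0.25)) / 3 = 4.75/3 = 1.5833
  S[X_2,X_3] = ((-1.25)·(-2.5) + (-0.25)·(2.5) + (1.75)·(1.5) + (-0.25)·(-1.5)) / 3 = 5.5/3 = 1.8333
  S[X_3,X_3] = ((-2.5)·(-2.5) + (2.5)·(2.5) + (1.5)·(1.5) + (-1.5)·(-1.5)) / 3 = 17/3 = 5.6667

S is symmetric (S[j,i] = S[i,j]). Assembling:

S = [[1, -0.1667, 1.6667],
 [-0.1667, 1.5833, 1.8333],
 [1.6667, 1.8333, 5.6667]]


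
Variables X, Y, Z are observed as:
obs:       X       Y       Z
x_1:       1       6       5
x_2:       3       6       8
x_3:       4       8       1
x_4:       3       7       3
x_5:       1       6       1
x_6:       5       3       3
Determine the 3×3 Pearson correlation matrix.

Step 1 — column means:
  mean(X) = (1 + 3 + 4 + 3 + 1 + 5) / 6 = 17/6 = 2.8333
  mean(Y) = (6 + 6 + 8 + 7 + 6 + 3) / 6 = 36/6 = 6
  mean(Z) = (5 + 8 + 1 + 3 + 1 + 3) / 6 = 21/6 = 3.5

Step 2 — sample variances and covariances s[i,j] = (1/(n-1)) · Σ_k (x_{k,i} - mean_i) · (x_{k,j} - mean_j), with n-1 = 5:
  s[X,X] = ((-1.8333)·(-1.8333) + (0.1667)·(0.1667) + (1.1667)·(1.1667) + (0.1667)·(0.1667) + (-1.8333)·(-1.8333) + (2.1667)·(2.1667)) / 5 = 12.8333/5 = 2.5667
  s[X,Y] = ((-1.8333)·(0) + (0.1667)·(0) + (1.1667)·(2) + (0.1667)·(1) + (-1.8333)·(0) + (2.1667)·(-3)) / 5 = -4/5 = -0.8
  s[X,Z] = ((-1.8333)·(1.5) + (0.1667)·(4.5) + (1.1667)·(-2.5) + (0.1667)·(-0.5) + (-1.8333)·(-2.5) + (2.1667)·(-0.5)) / 5 = -1.5/5 = -0.3
  s[Y,Y] = ((0)·(0) + (0)·(0) + (2)·(2) + (1)·(1) + (0)·(0) + (-3)·(-3)) / 5 = 14/5 = 2.8
  s[Y,Z] = ((0)·(1.5) + (0)·(4.5) + (2)·(-2.5) + (1)·(-0.5) + (0)·(-2.5) + (-3)·(-0.5)) / 5 = -4/5 = -0.8
  s[Z,Z] = ((1.5)·(1.5) + (4.5)·(4.5) + (-2.5)·(-2.5) + (-0.5)·(-0.5) + (-2.5)·(-2.5) + (-0.5)·(-0.5)) / 5 = 35.5/5 = 7.1
  Sample standard deviations s_i = √(s[i,i]):
  s(X) = √(2.5667) = 1.6021
  s(Y) = √(2.8) = 1.6733
  s(Z) = √(7.1) = 2.6646

Step 3 — r_{ij} = s_{ij} / (s_i · s_j):
  r[X,X] = 1 (diagonal).
  r[X,Y] = -0.8 / (1.6021 · 1.6733) = -0.8 / 2.6808 = -0.2984
  r[X,Z] = -0.3 / (1.6021 · 2.6646) = -0.3 / 4.2689 = -0.0703
  r[Y,Y] = 1 (diagonal).
  r[Y,Z] = -0.8 / (1.6733 · 2.6646) = -0.8 / 4.4587 = -0.1794
  r[Z,Z] = 1 (diagonal).

R is symmetric with unit diagonal. Assembling:

R = [[1, -0.2984, -0.0703],
 [-0.2984, 1, -0.1794],
 [-0.0703, -0.1794, 1]]


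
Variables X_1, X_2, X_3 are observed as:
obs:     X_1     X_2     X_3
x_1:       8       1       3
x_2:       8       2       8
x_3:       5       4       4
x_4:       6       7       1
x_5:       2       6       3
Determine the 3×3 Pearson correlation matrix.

Step 1 — column means:
  mean(X_1) = (8 + 8 + 5 + 6 + 2) / 5 = 29/5 = 5.8
  mean(X_2) = (1 + 2 + 4 + 7 + 6) / 5 = 20/5 = 4
  mean(X_3) = (3 + 8 + 4 + 1 + 3) / 5 = 19/5 = 3.8

Step 2 — sample variances and covariances s[i,j] = (1/(n-1)) · Σ_k (x_{k,i} - mean_i) · (x_{k,j} - mean_j), with n-1 = 4:
  s[X_1,X_1] = ((2.2)·(2.2) + (2.2)·(2.2) + (-0.8)·(-0.8) + (0.2)·(0.2) + (-3.8)·(-3.8)) / 4 = 24.8/4 = 6.2
  s[X_1,X_2] = ((2.2)·(-3) + (2.2)·(-2) + (-0.8)·(0) + (0.2)·(3) + (-3.8)·(2)) / 4 = -18/4 = -4.5
  s[X_1,X_3] = ((2.2)·(-0.8) + (2.2)·(4.2) + (-0.8)·(0.2) + (0.2)·(-2.8) + (-3.8)·(-0.8)) / 4 = 9.8/4 = 2.45
  s[X_2,X_2] = ((-3)·(-3) + (-2)·(-2) + (0)·(0) + (3)·(3) + (2)·(2)) / 4 = 26/4 = 6.5
  s[X_2,X_3] = ((-3)·(-0.8) + (-2)·(4.2) + (0)·(0.2) + (3)·(-2.8) + (2)·(-0.8)) / 4 = -16/4 = -4
  s[X_3,X_3] = ((-0.8)·(-0.8) + (4.2)·(4.2) + (0.2)·(0.2) + (-2.8)·(-2.8) + (-0.8)·(-0.8)) / 4 = 26.8/4 = 6.7
  Sample standard deviations s_i = √(s[i,i]):
  s(X_1) = √(6.2) = 2.49
  s(X_2) = √(6.5) = 2.5495
  s(X_3) = √(6.7) = 2.5884

Step 3 — r_{ij} = s_{ij} / (s_i · s_j):
  r[X_1,X_1] = 1 (diagonal).
  r[X_1,X_2] = -4.5 / (2.49 · 2.5495) = -4.5 / 6.3482 = -0.7089
  r[X_1,X_3] = 2.45 / (2.49 · 2.5884) = 2.45 / 6.4452 = 0.3801
  r[X_2,X_2] = 1 (diagonal).
  r[X_2,X_3] = -4 / (2.5495 · 2.5884) = -4 / 6.5992 = -0.6061
  r[X_3,X_3] = 1 (diagonal).

R is symmetric with unit diagonal. Assembling:

R = [[1, -0.7089, 0.3801],
 [-0.7089, 1, -0.6061],
 [0.3801, -0.6061, 1]]


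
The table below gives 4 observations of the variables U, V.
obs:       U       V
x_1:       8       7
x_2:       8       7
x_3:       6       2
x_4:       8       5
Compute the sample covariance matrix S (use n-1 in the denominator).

Step 1 — column means:
  mean(U) = (8 + 8 + 6 + 8) / 4 = 30/4 = 7.5
  mean(V) = (7 + 7 + 2 + 5) / 4 = 21/4 = 5.25

Step 2 — sample covariance S[i,j] = (1/(n-1)) · Σ_k (x_{k,i} - mean_i) · (x_{k,j} - mean_j), with n-1 = 3.
  S[U,U] = ((0.5)·(0.5) + (0.5)·(0.5) + (-1.5)·(-1.5) + (0.5)·(0.5)) / 3 = 3/3 = 1
  S[U,V] = ((0.5)·(1.75) + (0.5)·(1.75) + (-1.5)·(-3.25) + (0.5)·(-0.25)) / 3 = 6.5/3 = 2.1667
  S[V,V] = ((1.75)·(1.75) + (1.75)·(1.75) + (-3.25)·(-3.25) + (-0.25)·(-0.25)) / 3 = 16.75/3 = 5.5833

S is symmetric (S[j,i] = S[i,j]). Assembling:

S = [[1, 2.1667],
 [2.1667, 5.5833]]


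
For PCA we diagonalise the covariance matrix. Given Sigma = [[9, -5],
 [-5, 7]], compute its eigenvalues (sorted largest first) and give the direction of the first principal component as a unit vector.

Step 1 — characteristic polynomial of 2×2 Sigma:
  det(Sigma - λI) = λ² - trace · λ + det = 0.
  trace = 9 + 7 = 16, det = 9·7 - (-5)² = 38.
Step 2 — discriminant:
  Δ = trace² - 4·det = 256 - 152 = 104.
Step 3 — eigenvalues:
  λ = (trace ± √Δ)/2 = (16 ± 10.198)/2,
  λ_1 = 13.099,  λ_2 = 2.901.

Step 4 — unit eigenvector for λ_1: solve (Sigma - λ_1 I)v = 0. First row:
  (9 - 13.099)·v_x + (-5)·v_y = 0, i.e. (-4.099)·v_x + (-5)·v_y = 0,
  so v ∝ (b, λ_1 - a) = (-5, 4.099); multiply by -1 so the first entry is positive: u = (5, -4.099).
  ||u|| = √((5)² + (-4.099)²) = √(41.802) ≈ 6.4654,
  v_1 = u/||u|| ≈ (0.7733, -0.634) (||v_1|| = 1).

λ_1 = 13.099,  λ_2 = 2.901;  v_1 ≈ (0.7733, -0.634)


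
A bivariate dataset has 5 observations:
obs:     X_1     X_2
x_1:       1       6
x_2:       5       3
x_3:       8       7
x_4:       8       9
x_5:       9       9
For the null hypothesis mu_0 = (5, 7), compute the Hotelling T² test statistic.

Step 1 — sample mean vector:
  mean(X_1) = (1 + 5 + 8 + 8 + 9) / 5 = 31/5 = 6.2
  mean(X_2) = (6 + 3 + 7 + 9 + 9) / 5 = 34/5 = 6.8
  x̄ = (6.2, 6.8),  deviation x̄ - mu_0 = (6.2, 6.8) - (5, 7) = (1.2, -0.2).

Step 2 — sample covariance matrix, S[i,j] = (1/(n-1)) · Σ_k (x_{k,i} - mean_i) · (x_{k,j} - mean_j), divisor n-1 = 4:
  S[X_1,X_1] = ((-5.2)·(-5.2) + (-1.2)·(-1.2) + (1.8)·(1.8) + (1.8)·(1.8) + (2.8)·(2.8)) / 4 = 42.8/4 = 10.7
  S[X_1,X_2] = ((-5.2)·(-0.8) + (-1.2)·(-3.8) + (1.8)·(0.2) + (1.8)·(2.2) + (2.8)·(2.2)) / 4 = 19.2/4 = 4.8
  S[X_2,X_2] = ((-0.8)·(-0.8) + (-3.8)·(-3.8) + (0.2)·(0.2) + (2.2)·(2.2) + (2.2)·(2.2)) / 4 = 24.8/4 = 6.2
  S = [[10.7, 4.8],
 [4.8, 6.2]].

Step 3 — invert S. det(S) = 10.7·6.2 - (4.8)² = 43.3.
  S^{-1} = (1/det) · [[d, -b], [-b, a]] = [[0.1432, -0.1109],
 [-0.1109, 0.2471]].

Step 4 — quadratic form (x̄ - mu_0)^T · S^{-1} · (x̄ - mu_0):
  S^{-1} · (x̄ - mu_0) = (0.194, -0.1824),
  (x̄ - mu_0)^T · [...] = (1.2)·(0.194) + (-0.2)·(-0.1824) = 0.2693.

Step 5 — scale by n: T² = 5 · 0.2693 = 1.3464.

T² ≈ 1.3464


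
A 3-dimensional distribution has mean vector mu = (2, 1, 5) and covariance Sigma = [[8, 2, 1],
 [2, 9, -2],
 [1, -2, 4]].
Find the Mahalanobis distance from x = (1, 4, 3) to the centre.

Step 1 — centre the observation: (x - mu) = (-1, 3, -2).

Step 2 — invert Sigma (cofactor / det for 3×3, or solve directly):
  Sigma^{-1} = [[0.1435, -0.0448, -0.0583],
 [-0.0448, 0.139, 0.0807],
 [-0.0583, 0.0807, 0.3049]].

Step 3 — form the quadratic (x - mu)^T · Sigma^{-1} · (x - mu):
  Sigma^{-1} · (x - mu) = (-0.1614, 0.3004, -0.3094).
  (x - mu)^T · [Sigma^{-1} · (x - mu)] = (-1)·(-0.1614) + (3)·(0.3004) + (-2)·(-0.3094) = 1.6816.

Step 4 — take square root: d = √(1.6816) ≈ 1.2968.

d(x, mu) = √(1.6816) ≈ 1.2968


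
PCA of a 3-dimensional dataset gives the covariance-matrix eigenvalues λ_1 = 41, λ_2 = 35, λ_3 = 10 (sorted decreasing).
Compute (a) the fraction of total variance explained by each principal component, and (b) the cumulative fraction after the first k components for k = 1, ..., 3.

Step 1 — total variance = trace(Sigma) = Σ λ_i = 41 + 35 + 10 = 86.

Step 2 — fraction explained by component i = λ_i / Σ λ:
  PC1: 41/86 = 0.4767
  PC2: 35/86 = 0.407
  PC3: 10/86 = 0.1163

Step 3 — cumulative fraction after k components = (λ_1 + ... + λ_k) / Σ λ:
  k = 1: 41/86 = 0.4767
  k = 2: (41 + 35)/86 = 76/86 = 0.8837
  k = 3: (41 + 35 + 10)/86 = 86/86 = 1

Summary (fraction, with percent):

explained: PC1 0.4767 (47.67%), PC2 0.407 (40.7%), PC3 0.1163 (11.63%);  cumulative: 0.4767, 0.8837, 1


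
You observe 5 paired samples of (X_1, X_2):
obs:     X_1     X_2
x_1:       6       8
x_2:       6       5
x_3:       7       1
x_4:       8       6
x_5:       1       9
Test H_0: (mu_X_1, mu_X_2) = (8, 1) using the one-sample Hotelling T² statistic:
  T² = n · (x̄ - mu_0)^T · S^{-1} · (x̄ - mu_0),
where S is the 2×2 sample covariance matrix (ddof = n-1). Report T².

Step 1 — sample mean vector:
  mean(X_1) = (6 + 6 + 7 + 8 + 1) / 5 = 28/5 = 5.6
  mean(X_2) = (8 + 5 + 1 + 6 + 9) / 5 = 29/5 = 5.8
  x̄ = (5.6, 5.8),  deviation x̄ - mu_0 = (5.6, 5.8) - (8, 1) = (-2.4, 4.8).

Step 2 — sample covariance matrix, S[i,j] = (1/(n-1)) · Σ_k (x_{k,i} - mean_i) · (x_{k,j} - mean_j), divisor n-1 = 4:
  S[X_1,X_1] = ((0.4)·(0.4) + (0.4)·(0.4) + (1.4)·(1.4) + (2.4)·(2.4) + (-4.6)·(-4.6)) / 4 = 29.2/4 = 7.3
  S[X_1,X_2] = ((0.4)·(2.2) + (0.4)·(-0.8) + (1.4)·(-4.8) + (2.4)·(0.2) + (-4.6)·(3.2)) / 4 = -20.4/4 = -5.1
  S[X_2,X_2] = ((2.2)·(2.2) + (-0.8)·(-0.8) + (-4.8)·(-4.8) + (0.2)·(0.2) + (3.2)·(3.2)) / 4 = 38.8/4 = 9.7
  S = [[7.3, -5.1],
 [-5.1, 9.7]].

Step 3 — invert S. det(S) = 7.3·9.7 - (-5.1)² = 44.8.
  S^{-1} = (1/det) · [[d, -b], [-b, a]] = [[0.2165, 0.1138],
 [0.1138, 0.1629]].

Step 4 — quadratic form (x̄ - mu_0)^T · S^{-1} · (x̄ - mu_0):
  S^{-1} · (x̄ - mu_0) = (0.0268, 0.5089),
  (x̄ - mu_0)^T · [...] = (-2.4)·(0.0268) + (4.8)·(0.5089) = 2.3786.

Step 5 — scale by n: T² = 5 · 2.3786 = 11.8929.

T² ≈ 11.8929


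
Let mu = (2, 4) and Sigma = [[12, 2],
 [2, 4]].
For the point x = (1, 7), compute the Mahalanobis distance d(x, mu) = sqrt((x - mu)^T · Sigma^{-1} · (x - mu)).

Step 1 — centre the observation: (x - mu) = (-1, 3).

Step 2 — invert Sigma. det(Sigma) = 12·4 - (2)² = 44.
  Sigma^{-1} = (1/det) · [[d, -b], [-b, a]] = [[0.0909, -0.0455],
 [-0.0455, 0.2727]].

Step 3 — form the quadratic (x - mu)^T · Sigma^{-1} · (x - mu):
  Sigma^{-1} · (x - mu) = (-0.2273, 0.8636).
  (x - mu)^T · [Sigma^{-1} · (x - mu)] = (-1)·(-0.2273) + (3)·(0.8636) = 2.8182.

Step 4 — take square root: d = √(2.8182) ≈ 1.6787.

d(x, mu) = √(2.8182) ≈ 1.6787


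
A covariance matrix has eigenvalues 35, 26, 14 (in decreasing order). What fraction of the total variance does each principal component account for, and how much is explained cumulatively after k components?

Step 1 — total variance = trace(Sigma) = Σ λ_i = 35 + 26 + 14 = 75.

Step 2 — fraction explained by component i = λ_i / Σ λ:
  PC1: 35/75 = 0.4667
  PC2: 26/75 = 0.3467
  PC3: 14/75 = 0.1867

Step 3 — cumulative fraction after k components = (λ_1 + ... + λ_k) / Σ λ:
  k = 1: 35/75 = 0.4667
  k = 2: (35 + 26)/75 = 61/75 = 0.8133
  k = 3: (35 + 26 + 14)/75 = 75/75 = 1

Summary (fraction, with percent):

explained: PC1 0.4667 (46.67%), PC2 0.3467 (34.67%), PC3 0.1867 (18.67%);  cumulative: 0.4667, 0.8133, 1


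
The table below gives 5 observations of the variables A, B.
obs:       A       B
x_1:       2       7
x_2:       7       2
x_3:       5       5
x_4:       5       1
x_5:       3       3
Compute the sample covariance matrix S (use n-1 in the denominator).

Step 1 — column means:
  mean(A) = (2 + 7 + 5 + 5 + 3) / 5 = 22/5 = 4.4
  mean(B) = (7 + 2 + 5 + 1 + 3) / 5 = 18/5 = 3.6

Step 2 — sample covariance S[i,j] = (1/(n-1)) · Σ_k (x_{k,i} - mean_i) · (x_{k,j} - mean_j), with n-1 = 4.
  S[A,A] = ((-2.4)·(-2.4) + (2.6)·(2.6) + (0.6)·(0.6) + (0.6)·(0.6) + (-1.4)·(-1.4)) / 4 = 15.2/4 = 3.8
  S[A,B] = ((-2.4)·(3.4) + (2.6)·(-1.6) + (0.6)·(1.4) + (0.6)·(-2.6) + (-1.4)·(-0.6)) / 4 = -12.2/4 = -3.05
  S[B,B] = ((3.4)·(3.4) + (-1.6)·(-1.6) + (1.4)·(1.4) + (-2.6)·(-2.6) + (-0.6)·(-0.6)) / 4 = 23.2/4 = 5.8

S is symmetric (S[j,i] = S[i,j]). Assembling:

S = [[3.8, -3.05],
 [-3.05, 5.8]]
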